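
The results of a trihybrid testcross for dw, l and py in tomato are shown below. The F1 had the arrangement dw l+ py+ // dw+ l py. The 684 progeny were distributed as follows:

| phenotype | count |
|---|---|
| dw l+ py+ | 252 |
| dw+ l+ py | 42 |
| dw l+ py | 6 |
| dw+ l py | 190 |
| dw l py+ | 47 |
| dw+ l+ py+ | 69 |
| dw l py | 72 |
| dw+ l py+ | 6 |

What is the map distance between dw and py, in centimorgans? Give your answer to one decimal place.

22.4 centimorgans

The two rarest classes, dw l+ py and dw+ l py+, are the double crossovers. Comparing them with the parentals, only the py allele has switched, so py is the middle locus and the order is dw – py – l.
Crossovers in the dw–py interval produce the single-crossover classes dw+ l+ py+ and dw l py (69 + 72 = 141) plus the double crossovers (12).
RF(dw–py) = (141 + 12) / 684 = 153/684 = 0.2237 → 22.4 centimorgans.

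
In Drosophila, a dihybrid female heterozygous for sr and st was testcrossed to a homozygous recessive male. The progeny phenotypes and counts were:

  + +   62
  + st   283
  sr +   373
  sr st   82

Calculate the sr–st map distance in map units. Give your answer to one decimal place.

18.0 map units

The two most frequent classes, + st (283) and sr + (373), are the parental types, so the F1 was + st / sr +.
The recombinant classes are + + and sr st: 62 + 82 = 144.
Recombination frequency = 144/800 = 0.1800 ≈ 18.0%, i.e. 18.0 map units.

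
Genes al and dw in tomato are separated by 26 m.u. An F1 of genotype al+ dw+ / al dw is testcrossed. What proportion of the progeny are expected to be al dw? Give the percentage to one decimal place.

A map distance of 26 m.u. corresponds to a recombination frequency of 0.260.
The F1 is al+ dw+ / al dw, so al dw is a parental gamete class with expected frequency (1 − r)/2 = 0.740/2 = 0.3700.
That is 0.3700 = 37.0% of the progeny.

37.0%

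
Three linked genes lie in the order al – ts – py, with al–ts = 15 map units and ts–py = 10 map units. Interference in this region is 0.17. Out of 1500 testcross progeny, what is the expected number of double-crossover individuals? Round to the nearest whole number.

Map distances give recombination frequencies of 0.150 and 0.100 for the two intervals.
With interference 0.17 (so coincidence = 0.83), expected double-crossover frequency = 0.150 × 0.100 × 0.83 = 0.01245.
Expected number = 0.01245 × 1500 = 18.67 ≈ 19.

19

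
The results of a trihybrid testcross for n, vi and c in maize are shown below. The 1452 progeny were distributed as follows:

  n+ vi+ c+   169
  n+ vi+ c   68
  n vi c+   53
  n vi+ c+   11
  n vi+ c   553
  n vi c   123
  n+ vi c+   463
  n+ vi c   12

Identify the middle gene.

c

The two most frequent reciprocal classes, n+ vi c+ and n vi+ c, are the parental types, so the F1 was n+ vi c+ / n vi+ c.
The two rarest classes, n+ vi c and n vi+ c+, are the double crossovers. Comparing them with the parentals, only the c allele has switched, so c is the middle locus and the order is n – c – vi.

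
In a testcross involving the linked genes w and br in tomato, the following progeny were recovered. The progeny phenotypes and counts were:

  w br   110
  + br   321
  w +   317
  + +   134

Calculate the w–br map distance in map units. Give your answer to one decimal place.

The two most frequent classes, + br (321) and w + (317), are the parental types, so the F1 was + br / w +.
The recombinant classes are + + and w br: 134 + 110 = 244.
Recombination frequency = 244/882 = 0.2766 ≈ 27.7%, i.e. 27.7 map units.

27.7 map units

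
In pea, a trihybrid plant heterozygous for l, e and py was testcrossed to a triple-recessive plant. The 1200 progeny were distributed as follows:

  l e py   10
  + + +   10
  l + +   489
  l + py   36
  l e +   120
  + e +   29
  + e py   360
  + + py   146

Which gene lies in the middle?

The two most frequent reciprocal classes, l + + and + e py, are the parental types, so the F1 was l + + / + e py.
The two rarest classes, + + + and l e py, are the double crossovers. Comparing them with the parentals, only the l allele has switched, so l is the middle locus and the order is py – l – e.

l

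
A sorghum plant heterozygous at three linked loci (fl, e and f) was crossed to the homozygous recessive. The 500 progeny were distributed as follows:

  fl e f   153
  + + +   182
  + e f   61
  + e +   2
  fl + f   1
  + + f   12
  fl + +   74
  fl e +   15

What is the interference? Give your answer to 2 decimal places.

The two most frequent reciprocal classes, fl e f and + + +, are the parental types, so the F1 was fl e f / + + +.
The two rarest classes, fl + f and + e +, are the double crossovers. Comparing them with the parentals, only the e allele has switched, so e is the middle locus and the order is fl – e – f.
fl–e: (135 + 3)/500 = 0.2760; e–f: (27 + 3)/500 = 0.0600.
Expected DCO frequency = 0.2760 × 0.0600 ≈ 0.01656; observed = 3/500 ≈ 0.00600.
Coefficient of coincidence = 0.00600/0.01656 ≈ 0.36; interference = 1 − 0.36 = 0.64.

0.64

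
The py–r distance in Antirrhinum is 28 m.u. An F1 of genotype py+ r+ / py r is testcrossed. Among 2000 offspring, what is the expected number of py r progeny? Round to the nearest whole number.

720

A map distance of 28 m.u. corresponds to a recombination frequency of 0.280.
The F1 is py+ r+ / py r, so py r is a parental gamete class with expected frequency (1 − r)/2 = 0.720/2 = 0.3600.
Expected number = 0.3600 × 2000 = 720.00 ≈ 720.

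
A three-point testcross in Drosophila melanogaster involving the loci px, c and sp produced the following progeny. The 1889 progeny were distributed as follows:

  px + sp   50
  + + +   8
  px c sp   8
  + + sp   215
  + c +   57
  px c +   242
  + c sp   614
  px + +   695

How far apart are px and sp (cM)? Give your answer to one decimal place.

6.5 cM

The two most frequent reciprocal classes, + c sp and px + +, are the parental types, so the F1 was + c sp / px + +.
The two rarest classes, px c sp and + + +, are the double crossovers. Comparing them with the parentals, only the px allele has switched, so px is the middle locus and the order is sp – px – c.
Crossovers in the sp–px interval produce the single-crossover classes + c + and px + sp (57 + 50 = 107) plus the double crossovers (16).
RF(sp–px) = (107 + 16) / 1889 = 123/1889 = 0.0651 → 6.5 cM.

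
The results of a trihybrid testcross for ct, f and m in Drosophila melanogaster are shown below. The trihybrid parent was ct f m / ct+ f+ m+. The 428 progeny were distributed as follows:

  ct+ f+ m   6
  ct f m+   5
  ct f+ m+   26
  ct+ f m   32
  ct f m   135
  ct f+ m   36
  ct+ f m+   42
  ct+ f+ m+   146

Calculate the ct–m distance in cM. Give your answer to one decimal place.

16.1 cM

The two rarest classes, ct f m+ and ct+ f+ m, are the double crossovers. Comparing them with the parentals, only the m allele has switched, so m is the middle locus and the order is f – m – ct.
Crossovers in the m–ct interval produce the single-crossover classes ct+ f m and ct f+ m+ (32 + 26 = 58) plus the double crossovers (11).
RF(m–ct) = (58 + 11) / 428 = 69/428 = 0.1612 → 16.1 cM.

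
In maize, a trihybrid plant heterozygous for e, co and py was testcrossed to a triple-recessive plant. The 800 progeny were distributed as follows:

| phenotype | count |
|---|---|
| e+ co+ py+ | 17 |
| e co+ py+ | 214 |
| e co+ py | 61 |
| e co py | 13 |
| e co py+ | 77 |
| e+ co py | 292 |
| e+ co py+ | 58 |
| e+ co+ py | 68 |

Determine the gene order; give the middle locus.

e

The two most frequent reciprocal classes, e+ co py and e co+ py+, are the parental types, so the F1 was e+ co py / e co+ py+.
The two rarest classes, e co py and e+ co+ py+, are the double crossovers. Comparing them with the parentals, only the e allele has switched, so e is the middle locus and the order is co – e – py.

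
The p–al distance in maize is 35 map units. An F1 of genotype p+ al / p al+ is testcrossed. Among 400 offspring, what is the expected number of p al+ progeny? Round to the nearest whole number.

A map distance of 35 map units corresponds to a recombination frequency of 0.350.
The F1 is p+ al / p al+, so p al+ is a parental gamete class with expected frequency (1 − r)/2 = 0.650/2 = 0.3250.
Expected number = 0.3250 × 400 = 130.00 ≈ 130.

130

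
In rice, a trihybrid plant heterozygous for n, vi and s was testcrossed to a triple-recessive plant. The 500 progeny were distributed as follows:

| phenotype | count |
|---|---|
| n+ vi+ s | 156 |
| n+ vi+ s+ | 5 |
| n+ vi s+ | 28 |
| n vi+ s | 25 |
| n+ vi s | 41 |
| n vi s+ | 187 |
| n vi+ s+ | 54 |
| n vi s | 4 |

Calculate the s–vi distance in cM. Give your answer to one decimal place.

20.8 cM

The two most frequent reciprocal classes, n vi s+ and n+ vi+ s, are the parental types, so the F1 was n vi s+ / n+ vi+ s.
The two rarest classes, n vi s and n+ vi+ s+, are the double crossovers. Comparing them with the parentals, only the s allele has switched, so s is the middle locus and the order is n – s – vi.
Crossovers in the s–vi interval produce the single-crossover classes n vi+ s+ and n+ vi s (54 + 41 = 95) plus the double crossovers (9).
RF(s–vi) = (95 + 9) / 500 = 104/500 = 0.2080 → 20.8 cM.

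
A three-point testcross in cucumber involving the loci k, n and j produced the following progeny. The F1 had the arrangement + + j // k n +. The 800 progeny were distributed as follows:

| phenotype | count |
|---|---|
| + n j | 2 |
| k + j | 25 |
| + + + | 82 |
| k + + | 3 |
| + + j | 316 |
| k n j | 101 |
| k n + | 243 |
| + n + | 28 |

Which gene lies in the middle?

The two rarest classes, + n j and k + +, are the double crossovers. Comparing them with the parentals, only the n allele has switched, so n is the middle locus and the order is k – n – j.

n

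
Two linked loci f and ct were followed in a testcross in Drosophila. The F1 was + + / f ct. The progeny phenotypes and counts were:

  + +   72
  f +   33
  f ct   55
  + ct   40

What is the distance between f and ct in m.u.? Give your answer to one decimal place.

36.5 m.u.

The recombinant classes are + ct and f +: 40 + 33 = 73.
Recombination frequency = 73/200 = 0.3650 ≈ 36.5%, i.e. 36.5 m.u.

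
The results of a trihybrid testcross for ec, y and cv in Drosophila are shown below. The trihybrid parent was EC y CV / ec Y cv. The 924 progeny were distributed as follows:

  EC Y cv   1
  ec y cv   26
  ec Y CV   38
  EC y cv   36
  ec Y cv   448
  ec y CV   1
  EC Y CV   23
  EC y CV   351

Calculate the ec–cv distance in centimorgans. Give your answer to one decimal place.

The two rarest classes, ec y CV and EC Y cv, are the double crossovers. Comparing them with the parentals, only the ec allele has switched, so ec is the middle locus and the order is y – ec – cv.
Crossovers in the ec–cv interval produce the single-crossover classes EC y cv and ec Y CV (36 + 38 = 74) plus the double crossovers (2).
RF(ec–cv) = (74 + 2) / 924 = 76/924 = 0.0823 → 8.2 centimorgans.

8.2 centimorgans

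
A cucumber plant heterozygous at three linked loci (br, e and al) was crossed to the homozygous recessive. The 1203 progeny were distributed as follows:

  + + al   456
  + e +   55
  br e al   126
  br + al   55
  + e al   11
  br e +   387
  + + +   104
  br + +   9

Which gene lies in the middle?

The two most frequent reciprocal classes, br e + and + + al, are the parental types, so the F1 was br e + / + + al.
The two rarest classes, br + + and + e al, are the double crossovers. Comparing them with the parentals, only the e allele has switched, so e is the middle locus and the order is br – e – al.

e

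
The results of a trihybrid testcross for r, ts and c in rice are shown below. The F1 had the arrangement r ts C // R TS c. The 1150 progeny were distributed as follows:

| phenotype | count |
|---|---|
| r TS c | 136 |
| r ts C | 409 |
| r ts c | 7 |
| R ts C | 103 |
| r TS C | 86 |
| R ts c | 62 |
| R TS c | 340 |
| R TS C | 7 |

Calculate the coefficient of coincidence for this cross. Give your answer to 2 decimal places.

The two rarest classes, r ts c and R TS C, are the double crossovers. Comparing them with the parentals, only the c allele has switched, so c is the middle locus and the order is ts – c – r.
ts–c: (148 + 14)/1150 = 0.1409; c–r: (239 + 14)/1150 = 0.2200.
Expected DCO frequency = 0.1409 × 0.2200 ≈ 0.03100; observed = 14/1150 ≈ 0.01217.
Coefficient of coincidence = 0.01217/0.03100 ≈ 0.39.

0.39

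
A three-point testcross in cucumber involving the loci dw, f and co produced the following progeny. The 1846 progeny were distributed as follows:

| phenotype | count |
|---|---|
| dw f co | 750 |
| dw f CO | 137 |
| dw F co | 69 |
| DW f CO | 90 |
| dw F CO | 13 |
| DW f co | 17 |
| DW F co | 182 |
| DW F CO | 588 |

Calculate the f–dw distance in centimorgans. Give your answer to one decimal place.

The two most frequent reciprocal classes, dw f co and DW F CO, are the parental types, so the F1 was dw f co / DW F CO.
The two rarest classes, DW f co and dw F CO, are the double crossovers. Comparing them with the parentals, only the dw allele has switched, so dw is the middle locus and the order is co – dw – f.
Crossovers in the dw–f interval produce the single-crossover classes dw F co and DW f CO (69 + 90 = 159) plus the double crossovers (30).
RF(dw–f) = (159 + 30) / 1846 = 189/1846 = 0.1024 → 10.2 centimorgans.

10.2 centimorgans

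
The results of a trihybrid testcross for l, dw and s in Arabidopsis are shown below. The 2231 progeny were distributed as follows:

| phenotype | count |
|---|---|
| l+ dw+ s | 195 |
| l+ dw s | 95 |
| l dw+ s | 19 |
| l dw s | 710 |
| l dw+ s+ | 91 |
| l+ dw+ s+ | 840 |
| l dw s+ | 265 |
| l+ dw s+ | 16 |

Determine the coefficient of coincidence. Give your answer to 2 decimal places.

0.71

The two most frequent reciprocal classes, l dw s and l+ dw+ s+, are the parental types, so the F1 was l dw s / l+ dw+ s+.
The two rarest classes, l dw+ s and l+ dw s+, are the double crossovers. Comparing them with the parentals, only the dw allele has switched, so dw is the middle locus and the order is s – dw – l.
s–dw: (460 + 35)/2231 = 0.2219; dw–l: (186 + 35)/2231 = 0.0991.
Expected DCO frequency = 0.2219 × 0.0991 ≈ 0.02199; observed = 35/2231 ≈ 0.01569.
Coefficient of coincidence = 0.01569/0.02199 ≈ 0.71.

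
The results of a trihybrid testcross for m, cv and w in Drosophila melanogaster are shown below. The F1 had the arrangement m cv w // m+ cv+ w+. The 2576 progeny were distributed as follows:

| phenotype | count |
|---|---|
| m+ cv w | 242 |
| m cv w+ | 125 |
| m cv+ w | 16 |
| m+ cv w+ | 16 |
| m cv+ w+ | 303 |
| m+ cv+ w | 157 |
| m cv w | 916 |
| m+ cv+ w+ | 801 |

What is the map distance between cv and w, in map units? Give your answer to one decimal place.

The two rarest classes, m cv+ w and m+ cv w+, are the double crossovers. Comparing them with the parentals, only the cv allele has switched, so cv is the middle locus and the order is w – cv – m.
Crossovers in the w–cv interval produce the single-crossover classes m cv w+ and m+ cv+ w (125 + 157 = 282) plus the double crossovers (32).
RF(w–cv) = (282 + 32) / 2576 = 314/2576 = 0.1219 → 12.2 map units.

12.2 map units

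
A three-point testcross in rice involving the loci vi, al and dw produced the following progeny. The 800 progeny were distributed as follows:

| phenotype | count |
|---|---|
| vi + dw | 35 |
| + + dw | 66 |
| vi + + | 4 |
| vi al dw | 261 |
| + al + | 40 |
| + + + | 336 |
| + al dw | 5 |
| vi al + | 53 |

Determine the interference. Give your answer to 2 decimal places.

The two most frequent reciprocal classes, vi al dw and + + +, are the parental types, so the F1 was vi al dw / + + +.
The two rarest classes, + al dw and vi + +, are the double crossovers. Comparing them with the parentals, only the vi allele has switched, so vi is the middle locus and the order is dw – vi – al.
dw–vi: (119 + 9)/800 = 0.1600; vi–al: (75 + 9)/800 = 0.1050.
Expected DCO frequency = 0.1600 × 0.1050 ≈ 0.01680; observed = 9/800 ≈ 0.01125.
Coefficient of coincidence = 0.01125/0.01680 ≈ 0.67; interference = 1 − 0.67 = 0.33.

0.33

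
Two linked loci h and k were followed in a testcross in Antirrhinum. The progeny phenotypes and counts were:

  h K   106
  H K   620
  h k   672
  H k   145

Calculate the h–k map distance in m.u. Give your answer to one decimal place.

The two most frequent classes, H K (620) and h k (672), are the parental types, so the F1 was H K / h k.
The recombinant classes are H k and h K: 145 + 106 = 251.
Recombination frequency = 251/1543 = 0.1627 ≈ 16.3%, i.e. 16.3 m.u.

16.3 m.u.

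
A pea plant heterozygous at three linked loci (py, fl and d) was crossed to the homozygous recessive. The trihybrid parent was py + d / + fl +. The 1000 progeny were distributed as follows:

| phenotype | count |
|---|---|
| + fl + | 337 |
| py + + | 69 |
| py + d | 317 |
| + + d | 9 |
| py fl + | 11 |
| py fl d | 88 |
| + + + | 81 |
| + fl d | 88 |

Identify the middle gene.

py

The two rarest classes, + + d and py fl +, are the double crossovers. Comparing them with the parentals, only the py allele has switched, so py is the middle locus and the order is d – py – fl.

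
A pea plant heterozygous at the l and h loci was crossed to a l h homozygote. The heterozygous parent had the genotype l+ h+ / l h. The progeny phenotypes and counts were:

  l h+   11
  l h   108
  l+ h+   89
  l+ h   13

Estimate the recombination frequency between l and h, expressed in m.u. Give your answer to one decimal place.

10.9 m.u.

The recombinant classes are l+ h and l h+: 13 + 11 = 24.
Recombination frequency = 24/221 = 0.1086 ≈ 10.9%, i.e. 10.9 m.u.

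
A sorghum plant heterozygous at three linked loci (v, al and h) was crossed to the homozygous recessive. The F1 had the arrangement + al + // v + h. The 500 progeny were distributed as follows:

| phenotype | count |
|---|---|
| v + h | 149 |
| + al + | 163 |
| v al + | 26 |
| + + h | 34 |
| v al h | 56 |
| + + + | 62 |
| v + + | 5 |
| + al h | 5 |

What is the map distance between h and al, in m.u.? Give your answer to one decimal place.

The two rarest classes, + al h and v + +, are the double crossovers. Comparing them with the parentals, only the h allele has switched, so h is the middle locus and the order is al – h – v.
Crossovers in the al–h interval produce the single-crossover classes + + + and v al h (62 + 56 = 118) plus the double crossovers (10).
RF(al–h) = (118 + 10) / 500 = 128/500 = 0.2560 → 25.6 m.u.

25.6 m.u.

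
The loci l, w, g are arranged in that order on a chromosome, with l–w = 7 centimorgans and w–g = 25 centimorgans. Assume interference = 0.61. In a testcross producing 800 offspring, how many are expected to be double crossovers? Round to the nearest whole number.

5

Map distances give recombination frequencies of 0.070 and 0.250 for the two intervals.
With interference 0.61 (so coincidence = 0.39), expected double-crossover frequency = 0.070 × 0.250 × 0.39 = 0.00683.
Expected number = 0.00683 × 800 = 5.46 ≈ 5.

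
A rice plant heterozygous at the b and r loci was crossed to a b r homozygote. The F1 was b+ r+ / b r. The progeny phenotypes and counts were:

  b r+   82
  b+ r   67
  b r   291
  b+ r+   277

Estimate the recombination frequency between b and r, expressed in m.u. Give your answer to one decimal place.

20.8 m.u.

The recombinant classes are b+ r and b r+: 67 + 82 = 149.
Recombination frequency = 149/717 = 0.2078 ≈ 20.8%, i.e. 20.8 m.u.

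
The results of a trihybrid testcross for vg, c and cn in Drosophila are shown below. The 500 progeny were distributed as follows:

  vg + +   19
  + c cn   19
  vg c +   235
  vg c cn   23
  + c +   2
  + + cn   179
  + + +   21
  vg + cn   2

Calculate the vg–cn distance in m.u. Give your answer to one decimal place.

9.6 m.u.

The two most frequent reciprocal classes, + + cn and vg c +, are the parental types, so the F1 was + + cn / vg c +.
The two rarest classes, vg + cn and + c +, are the double crossovers. Comparing them with the parentals, only the vg allele has switched, so vg is the middle locus and the order is cn – vg – c.
Crossovers in the cn–vg interval produce the single-crossover classes + + + and vg c cn (21 + 23 = 44) plus the double crossovers (4).
RF(cn–vg) = (44 + 4) / 500 = 48/500 = 0.0960 → 9.6 m.u.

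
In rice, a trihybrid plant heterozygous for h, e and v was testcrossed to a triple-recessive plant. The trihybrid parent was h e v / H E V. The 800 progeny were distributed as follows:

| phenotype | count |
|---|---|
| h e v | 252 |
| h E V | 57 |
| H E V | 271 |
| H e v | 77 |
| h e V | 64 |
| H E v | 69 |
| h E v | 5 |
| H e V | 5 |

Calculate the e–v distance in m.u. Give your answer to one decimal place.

17.9 m.u.

The two rarest classes, h E v and H e V, are the double crossovers. Comparing them with the parentals, only the e allele has switched, so e is the middle locus and the order is v – e – h.
Crossovers in the v–e interval produce the single-crossover classes h e V and H E v (64 + 69 = 133) plus the double crossovers (10).
RF(v–e) = (133 + 10) / 800 = 143/800 = 0.1787 → 17.9 m.u.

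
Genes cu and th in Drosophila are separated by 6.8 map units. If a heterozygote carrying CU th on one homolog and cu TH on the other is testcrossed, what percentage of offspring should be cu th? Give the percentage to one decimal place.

3.4%

A map distance of 6.8 map units corresponds to a recombination frequency of 0.068.
The F1 is CU th / cu TH, so cu th is a recombinant gamete class with expected frequency r/2 = 0.068/2 = 0.0340.
That is 0.0340 = 3.4% of the progeny.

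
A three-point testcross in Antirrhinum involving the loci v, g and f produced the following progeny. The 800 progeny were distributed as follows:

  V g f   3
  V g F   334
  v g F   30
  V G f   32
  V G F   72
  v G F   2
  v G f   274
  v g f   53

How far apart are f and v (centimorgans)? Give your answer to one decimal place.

8.4 centimorgans

The two most frequent reciprocal classes, v G f and V g F, are the parental types, so the F1 was v G f / V g F.
The two rarest classes, v G F and V g f, are the double crossovers. Comparing them with the parentals, only the f allele has switched, so f is the middle locus and the order is v – f – g.
Crossovers in the v–f interval produce the single-crossover classes V G f and v g F (32 + 30 = 62) plus the double crossovers (5).
RF(v–f) = (62 + 5) / 800 = 67/800 = 0.0838 → 8.4 centimorgans.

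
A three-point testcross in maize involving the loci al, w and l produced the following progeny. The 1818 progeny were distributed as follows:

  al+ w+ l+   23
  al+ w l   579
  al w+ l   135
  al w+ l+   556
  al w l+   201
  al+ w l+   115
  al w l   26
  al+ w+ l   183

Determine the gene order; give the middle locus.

al

The two most frequent reciprocal classes, al+ w l and al w+ l+, are the parental types, so the F1 was al+ w l / al w+ l+.
The two rarest classes, al w l and al+ w+ l+, are the double crossovers. Comparing them with the parentals, only the al allele has switched, so al is the middle locus and the order is w – al – l.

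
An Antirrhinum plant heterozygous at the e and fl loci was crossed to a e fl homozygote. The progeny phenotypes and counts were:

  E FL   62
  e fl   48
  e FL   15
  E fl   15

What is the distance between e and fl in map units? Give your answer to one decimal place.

21.4 map units

The two most frequent classes, E FL (62) and e fl (48), are the parental types, so the F1 was E FL / e fl.
The recombinant classes are E fl and e FL: 15 + 15 = 30.
Recombination frequency = 30/140 = 0.2143 ≈ 21.4%, i.e. 21.4 map units.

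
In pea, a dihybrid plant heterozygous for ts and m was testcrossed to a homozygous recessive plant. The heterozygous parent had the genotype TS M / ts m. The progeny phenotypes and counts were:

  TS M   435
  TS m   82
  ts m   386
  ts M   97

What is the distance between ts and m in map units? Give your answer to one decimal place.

The recombinant classes are TS m and ts M: 82 + 97 = 179.
Recombination frequency = 179/1000 = 0.1790 ≈ 17.9%, i.e. 17.9 map units.

17.9 map units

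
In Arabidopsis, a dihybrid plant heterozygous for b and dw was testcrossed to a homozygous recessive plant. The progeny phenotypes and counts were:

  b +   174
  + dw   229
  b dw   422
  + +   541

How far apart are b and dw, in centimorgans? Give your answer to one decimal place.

29.5 centimorgans

The two most frequent classes, + + (541) and b dw (422), are the parental types, so the F1 was + + / b dw.
The recombinant classes are + dw and b +: 229 + 174 = 403.
Recombination frequency = 403/1366 = 0.2950 ≈ 29.5%, i.e. 29.5 centimorgans.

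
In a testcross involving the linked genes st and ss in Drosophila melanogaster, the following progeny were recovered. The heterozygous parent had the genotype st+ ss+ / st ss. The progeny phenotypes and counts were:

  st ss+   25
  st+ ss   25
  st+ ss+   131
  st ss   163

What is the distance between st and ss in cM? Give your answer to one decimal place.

The recombinant classes are st+ ss and st ss+: 25 + 25 = 50.
Recombination frequency = 50/344 = 0.1453 ≈ 14.5%, i.e. 14.5 cM.

14.5 cM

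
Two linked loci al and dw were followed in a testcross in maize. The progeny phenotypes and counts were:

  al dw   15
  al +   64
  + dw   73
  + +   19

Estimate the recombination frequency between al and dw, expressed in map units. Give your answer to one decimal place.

The two most frequent classes, + dw (73) and al + (64), are the parental types, so the F1 was + dw / al +.
The recombinant classes are + + and al dw: 19 + 15 = 34.
Recombination frequency = 34/171 = 0.1988 ≈ 19.9%, i.e. 19.9 map units.

19.9 map units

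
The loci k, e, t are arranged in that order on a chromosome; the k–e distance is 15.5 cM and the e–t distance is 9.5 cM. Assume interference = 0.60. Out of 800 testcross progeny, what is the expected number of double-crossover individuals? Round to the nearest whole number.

Map distances give recombination frequencies of 0.155 and 0.095 for the two intervals.
With interference 0.60 (so coincidence = 0.40), expected double-crossover frequency = 0.155 × 0.095 × 0.40 = 0.00589.
Expected number = 0.00589 × 800 = 4.71 ≈ 5.

5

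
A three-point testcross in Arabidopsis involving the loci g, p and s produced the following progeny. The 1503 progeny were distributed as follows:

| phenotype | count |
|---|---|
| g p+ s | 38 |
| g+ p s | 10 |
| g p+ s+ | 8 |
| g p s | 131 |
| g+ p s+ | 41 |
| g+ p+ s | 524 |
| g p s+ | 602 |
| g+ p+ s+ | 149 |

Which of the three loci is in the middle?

The two most frequent reciprocal classes, g p s+ and g+ p+ s, are the parental types, so the F1 was g p s+ / g+ p+ s.
The two rarest classes, g p+ s+ and g+ p s, are the double crossovers. Comparing them with the parentals, only the p allele has switched, so p is the middle locus and the order is g – p – s.

p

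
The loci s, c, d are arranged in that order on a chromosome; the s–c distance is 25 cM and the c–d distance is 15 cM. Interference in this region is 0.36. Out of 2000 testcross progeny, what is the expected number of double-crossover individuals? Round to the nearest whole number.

Map distances give recombination frequencies of 0.250 and 0.150 for the two intervals.
With interference 0.36 (so coincidence = 0.64), expected double-crossover frequency = 0.250 × 0.150 × 0.64 = 0.02400.
Expected number = 0.02400 × 2000 = 48.00 ≈ 48.

48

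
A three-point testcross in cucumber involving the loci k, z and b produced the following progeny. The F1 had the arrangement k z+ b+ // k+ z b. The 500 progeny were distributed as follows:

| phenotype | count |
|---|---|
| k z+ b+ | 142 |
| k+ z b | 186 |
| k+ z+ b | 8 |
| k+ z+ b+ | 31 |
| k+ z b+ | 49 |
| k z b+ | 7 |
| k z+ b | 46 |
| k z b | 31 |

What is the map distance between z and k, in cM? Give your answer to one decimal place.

15.4 cM

The two rarest classes, k z b+ and k+ z+ b, are the double crossovers. Comparing them with the parentals, only the z allele has switched, so z is the middle locus and the order is b – z – k.
Crossovers in the z–k interval produce the single-crossover classes k+ z+ b+ and k z b (31 + 31 = 62) plus the double crossovers (15).
RF(z–k) = (62 + 15) / 500 = 77/500 = 0.1540 → 15.4 cM.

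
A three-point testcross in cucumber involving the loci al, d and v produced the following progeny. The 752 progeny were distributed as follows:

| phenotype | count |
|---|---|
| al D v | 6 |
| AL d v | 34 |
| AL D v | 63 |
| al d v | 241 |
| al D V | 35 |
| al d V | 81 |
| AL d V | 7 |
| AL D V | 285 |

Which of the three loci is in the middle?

The two most frequent reciprocal classes, AL D V and al d v, are the parental types, so the F1 was AL D V / al d v.
The two rarest classes, AL d V and al D v, are the double crossovers. Comparing them with the parentals, only the d allele has switched, so d is the middle locus and the order is v – d – al.

d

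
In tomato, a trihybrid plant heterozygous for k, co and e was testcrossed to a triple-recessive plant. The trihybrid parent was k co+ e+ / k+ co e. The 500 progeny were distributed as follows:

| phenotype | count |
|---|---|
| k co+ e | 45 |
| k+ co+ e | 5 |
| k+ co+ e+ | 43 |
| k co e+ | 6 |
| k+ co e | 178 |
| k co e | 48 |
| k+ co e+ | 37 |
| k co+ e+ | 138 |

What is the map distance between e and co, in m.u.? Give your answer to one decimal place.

18.6 m.u.

The two rarest classes, k co e+ and k+ co+ e, are the double crossovers. Comparing them with the parentals, only the co allele has switched, so co is the middle locus and the order is e – co – k.
Crossovers in the e–co interval produce the single-crossover classes k co+ e and k+ co e+ (45 + 37 = 82) plus the double crossovers (11).
RF(e–co) = (82 + 11) / 500 = 93/500 = 0.1860 → 18.6 m.u.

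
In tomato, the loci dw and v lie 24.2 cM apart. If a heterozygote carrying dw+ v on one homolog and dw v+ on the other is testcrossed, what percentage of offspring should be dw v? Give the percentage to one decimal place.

A map distance of 24.2 cM corresponds to a recombination frequency of 0.242.
The F1 is dw+ v / dw v+, so dw v is a recombinant gamete class with expected frequency r/2 = 0.242/2 = 0.1210.
That is 0.1210 = 12.1% of the progeny.

12.1%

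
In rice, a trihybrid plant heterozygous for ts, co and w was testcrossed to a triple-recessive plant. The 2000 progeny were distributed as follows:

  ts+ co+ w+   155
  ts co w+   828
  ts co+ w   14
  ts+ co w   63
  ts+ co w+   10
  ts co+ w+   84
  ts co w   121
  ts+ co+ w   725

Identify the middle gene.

The two most frequent reciprocal classes, ts co w+ and ts+ co+ w, are the parental types, so the F1 was ts co w+ / ts+ co+ w.
The two rarest classes, ts+ co w+ and ts co+ w, are the double crossovers. Comparing them with the parentals, only the ts allele has switched, so ts is the middle locus and the order is co – ts – w.

ts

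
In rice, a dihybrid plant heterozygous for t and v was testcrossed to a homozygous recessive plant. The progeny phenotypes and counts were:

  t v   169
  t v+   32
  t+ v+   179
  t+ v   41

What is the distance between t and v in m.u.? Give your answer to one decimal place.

17.3 m.u.

The two most frequent classes, t+ v+ (179) and t v (169), are the parental types, so the F1 was t+ v+ / t v.
The recombinant classes are t+ v and t v+: 41 + 32 = 73.
Recombination frequency = 73/421 = 0.1734 ≈ 17.3%, i.e. 17.3 m.u.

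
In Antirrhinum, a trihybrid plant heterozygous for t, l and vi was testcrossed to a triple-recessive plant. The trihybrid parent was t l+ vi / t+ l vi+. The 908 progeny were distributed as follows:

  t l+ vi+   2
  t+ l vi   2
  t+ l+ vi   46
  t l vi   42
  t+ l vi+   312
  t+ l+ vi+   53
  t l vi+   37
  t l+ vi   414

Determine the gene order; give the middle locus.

The two rarest classes, t l+ vi+ and t+ l vi, are the double crossovers. Comparing them with the parentals, only the vi allele has switched, so vi is the middle locus and the order is t – vi – l.

vi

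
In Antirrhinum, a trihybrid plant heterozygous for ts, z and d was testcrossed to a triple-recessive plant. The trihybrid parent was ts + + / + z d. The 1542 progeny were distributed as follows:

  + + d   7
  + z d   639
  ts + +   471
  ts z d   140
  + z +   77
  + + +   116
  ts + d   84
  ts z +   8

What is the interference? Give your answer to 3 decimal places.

0.515

The two rarest classes, ts z + and + + d, are the double crossovers. Comparing them with the parentals, only the z allele has switched, so z is the middle locus and the order is ts – z – d.
ts–z: (256 + 15)/1542 = 0.1757; z–d: (161 + 15)/1542 = 0.1141.
Expected DCO frequency = 0.1757 × 0.1141 ≈ 0.02005; observed = 15/1542 ≈ 0.00973.
Coefficient of coincidence = 0.00973/0.02005 ≈ 0.485; interference = 1 − 0.485 = 0.515.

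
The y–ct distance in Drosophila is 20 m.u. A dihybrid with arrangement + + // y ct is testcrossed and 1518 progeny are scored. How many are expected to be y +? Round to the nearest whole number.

A map distance of 20 m.u. corresponds to a recombination frequency of 0.200.
The F1 is + + / y ct, so y + is a recombinant gamete class with expected frequency r/2 = 0.200/2 = 0.1000.
Expected number = 0.1000 × 1518 = 151.80 ≈ 152.

152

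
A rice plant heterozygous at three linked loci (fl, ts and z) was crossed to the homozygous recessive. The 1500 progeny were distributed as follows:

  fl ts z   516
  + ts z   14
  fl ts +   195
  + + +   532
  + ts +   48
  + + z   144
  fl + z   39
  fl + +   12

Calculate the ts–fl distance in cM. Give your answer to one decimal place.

7.5 cM

The two most frequent reciprocal classes, fl ts z and + + +, are the parental types, so the F1 was fl ts z / + + +.
The two rarest classes, + ts z and fl + +, are the double crossovers. Comparing them with the parentals, only the fl allele has switched, so fl is the middle locus and the order is z – fl – ts.
Crossovers in the fl–ts interval produce the single-crossover classes fl + z and + ts + (39 + 48 = 87) plus the double crossovers (26).
RF(fl–ts) = (87 + 26) / 1500 = 113/1500 = 0.0753 → 7.5 cM.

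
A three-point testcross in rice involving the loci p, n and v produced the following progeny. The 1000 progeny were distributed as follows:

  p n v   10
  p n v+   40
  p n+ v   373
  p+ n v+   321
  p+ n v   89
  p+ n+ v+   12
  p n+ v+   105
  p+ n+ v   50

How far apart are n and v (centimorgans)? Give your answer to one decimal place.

The two most frequent reciprocal classes, p n+ v and p+ n v+, are the parental types, so the F1 was p n+ v / p+ n v+.
The two rarest classes, p n v and p+ n+ v+, are the double crossovers. Comparing them with the parentals, only the n allele has switched, so n is the middle locus and the order is v – n – p.
Crossovers in the v–n interval produce the single-crossover classes p n+ v+ and p+ n v (105 + 89 = 194) plus the double crossovers (22).
RF(v–n) = (194 + 22) / 1000 = 216/1000 = 0.2160 → 21.6 centimorgans.

21.6 centimorgans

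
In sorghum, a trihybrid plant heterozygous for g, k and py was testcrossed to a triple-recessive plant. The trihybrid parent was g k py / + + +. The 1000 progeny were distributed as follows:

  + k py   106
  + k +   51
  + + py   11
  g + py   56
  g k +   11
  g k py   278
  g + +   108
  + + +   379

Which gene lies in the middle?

The two rarest classes, g k + and + + py, are the double crossovers. Comparing them with the parentals, only the py allele has switched, so py is the middle locus and the order is k – py – g.

py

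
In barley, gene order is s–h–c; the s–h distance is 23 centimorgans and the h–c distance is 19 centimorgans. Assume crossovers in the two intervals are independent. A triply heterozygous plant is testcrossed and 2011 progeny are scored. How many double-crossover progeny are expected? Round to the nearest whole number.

88

Map distances give recombination frequencies of 0.230 and 0.190 for the two intervals.
With no interference, expected double-crossover frequency = 0.230 × 0.190 = 0.04370.
Expected number = 0.04370 × 2011 = 87.88 ≈ 88.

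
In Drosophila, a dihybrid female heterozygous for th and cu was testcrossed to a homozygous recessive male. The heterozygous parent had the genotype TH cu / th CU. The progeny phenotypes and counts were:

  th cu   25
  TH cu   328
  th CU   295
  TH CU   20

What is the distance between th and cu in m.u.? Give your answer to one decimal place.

6.7 m.u.

The recombinant classes are TH CU and th cu: 20 + 25 = 45.
Recombination frequency = 45/668 = 0.0674 ≈ 6.7%, i.e. 6.7 m.u.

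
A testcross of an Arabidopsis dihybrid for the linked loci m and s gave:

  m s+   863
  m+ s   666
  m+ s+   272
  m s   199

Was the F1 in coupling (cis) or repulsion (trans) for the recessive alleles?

trans

The two most frequent classes are m+ s (666) and m s+ (863); these are the parental (non-recombinant) types.
So the F1 carried m+ s on one chromosome and m s+ on the other — the recessive alleles are on opposite chromosomes (trans / repulsion).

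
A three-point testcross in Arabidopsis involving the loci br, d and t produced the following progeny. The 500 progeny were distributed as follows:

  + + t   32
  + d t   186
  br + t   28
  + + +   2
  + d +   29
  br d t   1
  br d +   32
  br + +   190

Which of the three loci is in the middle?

The two most frequent reciprocal classes, + d t and br + +, are the parental types, so the F1 was + d t / br + +.
The two rarest classes, br d t and + + +, are the double crossovers. Comparing them with the parentals, only the br allele has switched, so br is the middle locus and the order is t – br – d.

br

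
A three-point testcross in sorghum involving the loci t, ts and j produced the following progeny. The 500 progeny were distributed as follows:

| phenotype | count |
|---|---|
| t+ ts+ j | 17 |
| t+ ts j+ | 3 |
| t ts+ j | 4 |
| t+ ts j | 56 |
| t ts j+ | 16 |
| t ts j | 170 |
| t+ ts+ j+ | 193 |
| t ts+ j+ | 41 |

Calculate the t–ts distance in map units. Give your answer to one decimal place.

20.8 map units

The two most frequent reciprocal classes, t ts j and t+ ts+ j+, are the parental types, so the F1 was t ts j / t+ ts+ j+.
The two rarest classes, t ts+ j and t+ ts j+, are the double crossovers. Comparing them with the parentals, only the ts allele has switched, so ts is the middle locus and the order is t – ts – j.
Crossovers in the t–ts interval produce the single-crossover classes t+ ts j and t ts+ j+ (56 + 41 = 97) plus the double crossovers (7).
RF(t–ts) = (97 + 7) / 500 = 104/500 = 0.2080 → 20.8 map units.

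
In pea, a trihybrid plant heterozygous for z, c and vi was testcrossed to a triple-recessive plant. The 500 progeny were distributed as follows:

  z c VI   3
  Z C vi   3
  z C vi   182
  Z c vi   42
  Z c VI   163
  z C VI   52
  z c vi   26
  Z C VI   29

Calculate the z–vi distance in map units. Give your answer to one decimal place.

The two most frequent reciprocal classes, Z c VI and z C vi, are the parental types, so the F1 was Z c VI / z C vi.
The two rarest classes, z c VI and Z C vi, are the double crossovers. Comparing them with the parentals, only the z allele has switched, so z is the middle locus and the order is c – z – vi.
Crossovers in the z–vi interval produce the single-crossover classes Z c vi and z C VI (42 + 52 = 94) plus the double crossovers (6).
RF(z–vi) = (94 + 6) / 500 = 100/500 = 0.2000 → 20.0 map units.

20.0 map units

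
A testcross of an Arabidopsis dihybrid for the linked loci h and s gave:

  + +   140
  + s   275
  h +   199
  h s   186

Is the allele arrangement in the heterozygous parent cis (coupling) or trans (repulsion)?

trans

The two most frequent classes are + s (275) and h + (199); these are the parental (non-recombinant) types.
So the F1 carried + s on one chromosome and h + on the other — the recessive alleles are on opposite chromosomes (trans / repulsion).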